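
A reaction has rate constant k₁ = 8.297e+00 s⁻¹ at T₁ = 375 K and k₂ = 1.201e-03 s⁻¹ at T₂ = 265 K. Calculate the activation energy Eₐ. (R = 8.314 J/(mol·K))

66.4 kJ/mol

Step 1: Use the two-temperature Arrhenius form: ln(k₂/k₁) = -Eₐ/R × (1/T₂ - 1/T₁)
Step 2: ln(k₂/k₁) = ln(1.201e-03/8.297e+00) = ln(0.000144751) = -8.84049
Step 3: 1/T₂ - 1/T₁ = 1/265 - 1/375 = 1.106918e-03 K⁻¹
Step 4: Eₐ = -R × ln(k₂/k₁) / (1/T₂ - 1/T₁) = -8.314 × -8.84049 / 1.106918e-03
Step 5: Eₐ = 6.6400e+04 J/mol = 66.4 kJ/mol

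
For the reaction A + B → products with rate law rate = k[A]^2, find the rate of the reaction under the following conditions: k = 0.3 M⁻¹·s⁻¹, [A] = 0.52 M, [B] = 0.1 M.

0.08112 M/s

Step 1: The rate law is rate = k[A]^2
Step 2: Note that the rate does not depend on [B] (zero order in B).
Step 3: rate = 0.3 × (0.52)^2 = 0.08112 M/s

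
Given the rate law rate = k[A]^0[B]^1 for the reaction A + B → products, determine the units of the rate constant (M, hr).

hr⁻¹

Step 1: Overall order = 0 + 1 = 1.
Step 2: rate has units M·hr⁻¹; [A]^0[B]^1 has units M^1.
Step 3: k = rate/([A]^0[B]^1), so units of k = M^(1-1)·hr⁻¹ = hr⁻¹.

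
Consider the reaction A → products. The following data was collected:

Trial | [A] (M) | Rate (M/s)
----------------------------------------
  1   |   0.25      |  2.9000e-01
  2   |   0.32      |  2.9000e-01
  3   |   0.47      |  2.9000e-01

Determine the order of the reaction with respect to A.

zeroth order (0)

Step 1: Compare trials - when concentration changes, rate stays constant.
Step 2: rate₂/rate₁ = 2.9000e-01/2.9000e-01 = 1
Step 3: [A]₂/[A]₁ = 0.32/0.25 = 1.28
Step 4: Since rate ratio ≈ (conc ratio)^0, the reaction is zeroth order.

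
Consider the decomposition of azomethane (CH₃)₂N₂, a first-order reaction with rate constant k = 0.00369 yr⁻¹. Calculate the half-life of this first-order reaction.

187.8 yr

Step 1: For a first-order reaction, t₁/₂ = ln(2)/k
Step 2: t₁/₂ = ln(2)/0.00369
Step 3: t₁/₂ = 0.6931/0.00369 = 187.8 yr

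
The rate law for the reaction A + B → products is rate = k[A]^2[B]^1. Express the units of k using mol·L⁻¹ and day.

(mol·L⁻¹)⁻²·day⁻¹

Step 1: Overall order = 2 + 1 = 3.
Step 2: rate has units mol·L⁻¹·day⁻¹; [A]^2[B]^1 has units (mol·L⁻¹)^3.
Step 3: k = rate/([A]^2[B]^1), so units of k = (mol·L⁻¹)^(1-3)·day⁻¹ = (mol·L⁻¹)⁻²·day⁻¹.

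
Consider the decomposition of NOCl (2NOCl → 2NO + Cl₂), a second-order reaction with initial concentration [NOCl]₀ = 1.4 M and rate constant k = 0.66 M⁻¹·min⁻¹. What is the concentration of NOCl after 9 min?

0.1503 M

Step 1: For a second-order reaction: 1/[NOCl] = 1/[NOCl]₀ + kt
Step 2: 1/[NOCl] = 1/1.4 + 0.66 × 9
Step 3: 1/[NOCl] = 0.7143 + 5.94 = 6.654
Step 4: [NOCl] = 1/6.654 = 0.1503 M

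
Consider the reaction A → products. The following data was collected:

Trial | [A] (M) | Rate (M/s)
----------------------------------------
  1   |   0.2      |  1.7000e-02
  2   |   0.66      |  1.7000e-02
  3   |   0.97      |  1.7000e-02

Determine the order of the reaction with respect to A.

zeroth order (0)

Step 1: Compare trials - when concentration changes, rate stays constant.
Step 2: rate₂/rate₁ = 1.7000e-02/1.7000e-02 = 1
Step 3: [A]₂/[A]₁ = 0.66/0.2 = 3.3
Step 4: Since rate ratio ≈ (conc ratio)^0, the reaction is zeroth order.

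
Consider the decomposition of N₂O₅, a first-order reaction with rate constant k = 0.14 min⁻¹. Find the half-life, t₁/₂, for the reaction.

4.951 min

Step 1: For a first-order reaction, t₁/₂ = ln(2)/k
Step 2: t₁/₂ = ln(2)/0.14
Step 3: t₁/₂ = 0.6931/0.14 = 4.951 min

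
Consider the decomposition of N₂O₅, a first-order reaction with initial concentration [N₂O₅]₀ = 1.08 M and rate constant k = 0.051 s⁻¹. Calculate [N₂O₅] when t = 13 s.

0.5565 M

Step 1: For a first-order reaction: [N₂O₅] = [N₂O₅]₀ × e^(-kt)
Step 2: [N₂O₅] = 1.08 × e^(-0.051 × 13)
Step 3: [N₂O₅] = 1.08 × e^(-0.663)
Step 4: [N₂O₅] = 1.08 × 0.515303 = 0.5565 M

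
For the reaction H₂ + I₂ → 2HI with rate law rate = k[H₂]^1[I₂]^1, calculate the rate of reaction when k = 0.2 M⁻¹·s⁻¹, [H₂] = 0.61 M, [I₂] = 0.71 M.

0.08662 M/s

Step 1: The rate law is rate = k[H₂]^1[I₂]^1
Step 2: Substitute: rate = 0.2 × (0.61)^1 × (0.71)^1
Step 3: rate = 0.2 × 0.61 × 0.71 = 0.08662 M/s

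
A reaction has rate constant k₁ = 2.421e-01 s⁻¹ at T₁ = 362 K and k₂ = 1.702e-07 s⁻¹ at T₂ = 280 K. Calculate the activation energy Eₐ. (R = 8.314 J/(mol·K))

145.6 kJ/mol

Step 1: Use the two-temperature Arrhenius form: ln(k₂/k₁) = -Eₐ/R × (1/T₂ - 1/T₁)
Step 2: ln(k₂/k₁) = ln(1.702e-07/2.421e-01) = ln(7.03015e-07) = -14.1679
Step 3: 1/T₂ - 1/T₁ = 1/280 - 1/362 = 8.089976e-04 K⁻¹
Step 4: Eₐ = -R × ln(k₂/k₁) / (1/T₂ - 1/T₁) = -8.314 × -14.1679 / 8.089976e-04
Step 5: Eₐ = 1.4560e+05 J/mol = 145.6 kJ/mol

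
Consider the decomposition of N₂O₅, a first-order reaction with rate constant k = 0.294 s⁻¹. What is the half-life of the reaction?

2.358 s

Step 1: For a first-order reaction, t₁/₂ = ln(2)/k
Step 2: t₁/₂ = ln(2)/0.294
Step 3: t₁/₂ = 0.6931/0.294 = 2.358 s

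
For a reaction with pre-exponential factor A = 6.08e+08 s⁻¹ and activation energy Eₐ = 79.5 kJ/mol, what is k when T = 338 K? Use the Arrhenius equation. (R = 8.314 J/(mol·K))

3.14e-04 s⁻¹

Step 1: Use the Arrhenius equation: k = A × exp(-Eₐ/RT)
Step 2: Convert Eₐ to J/mol: 79.5 kJ/mol = 79500 J/mol
Step 3: Calculate the exponent: -Eₐ/(RT) = -79500/(8.314 × 338) = -28.29049
Step 4: k = 6.08e+08 × exp(-28.29049)
Step 5: k = 6.08e+08 × 5.17126e-13 = 3.1441e-04 s⁻¹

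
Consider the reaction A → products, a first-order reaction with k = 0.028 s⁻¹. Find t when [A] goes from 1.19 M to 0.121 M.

81.64 s

Step 1: For first-order: t = ln([A]₀/[A])/k
Step 2: t = ln(1.19/0.121)/0.028
Step 3: t = ln(9.835)/0.028
Step 4: t = 2.286/0.028 = 81.64 s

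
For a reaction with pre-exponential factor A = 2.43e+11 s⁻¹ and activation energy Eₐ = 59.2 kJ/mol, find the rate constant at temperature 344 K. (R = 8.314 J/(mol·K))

2.49e+02 s⁻¹

Step 1: Use the Arrhenius equation: k = A × exp(-Eₐ/RT)
Step 2: Convert Eₐ to J/mol: 59.2 kJ/mol = 59200 J/mol
Step 3: Calculate the exponent: -Eₐ/(RT) = -59200/(8.314 × 344) = -20.69918
Step 4: k = 2.43e+11 × exp(-20.69918)
Step 5: k = 2.43e+11 × 1.02438e-09 = 2.4892e+02 s⁻¹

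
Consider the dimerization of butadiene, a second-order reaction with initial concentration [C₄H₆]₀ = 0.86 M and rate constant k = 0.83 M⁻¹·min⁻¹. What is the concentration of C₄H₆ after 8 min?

0.1282 M

Step 1: For a second-order reaction: 1/[C₄H₆] = 1/[C₄H₆]₀ + kt
Step 2: 1/[C₄H₆] = 1/0.86 + 0.83 × 8
Step 3: 1/[C₄H₆] = 1.163 + 6.64 = 7.803
Step 4: [C₄H₆] = 1/7.803 = 0.1282 M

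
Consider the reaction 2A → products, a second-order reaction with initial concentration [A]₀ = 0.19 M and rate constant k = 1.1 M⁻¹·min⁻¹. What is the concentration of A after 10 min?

0.06149 M

Step 1: For a second-order reaction: 1/[A] = 1/[A]₀ + kt
Step 2: 1/[A] = 1/0.19 + 1.1 × 10
Step 3: 1/[A] = 5.263 + 11 = 16.26
Step 4: [A] = 1/16.26 = 0.06149 M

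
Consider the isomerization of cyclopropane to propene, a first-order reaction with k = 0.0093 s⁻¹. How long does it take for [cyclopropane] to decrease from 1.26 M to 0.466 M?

107 s

Step 1: For first-order: t = ln([cyclopropane]₀/[cyclopropane])/k
Step 2: t = ln(1.26/0.466)/0.0093
Step 3: t = ln(2.704)/0.0093
Step 4: t = 0.9947/0.0093 = 107 s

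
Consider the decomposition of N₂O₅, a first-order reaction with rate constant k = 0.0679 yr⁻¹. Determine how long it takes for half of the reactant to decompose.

10.21 yr

Step 1: For a first-order reaction, t₁/₂ = ln(2)/k
Step 2: t₁/₂ = ln(2)/0.0679
Step 3: t₁/₂ = 0.6931/0.0679 = 10.21 yr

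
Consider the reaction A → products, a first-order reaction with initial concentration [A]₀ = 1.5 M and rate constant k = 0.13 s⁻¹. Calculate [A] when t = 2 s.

1.157 M

Step 1: For a first-order reaction: [A] = [A]₀ × e^(-kt)
Step 2: [A] = 1.5 × e^(-0.13 × 2)
Step 3: [A] = 1.5 × e^(-0.26)
Step 4: [A] = 1.5 × 0.771052 = 1.157 M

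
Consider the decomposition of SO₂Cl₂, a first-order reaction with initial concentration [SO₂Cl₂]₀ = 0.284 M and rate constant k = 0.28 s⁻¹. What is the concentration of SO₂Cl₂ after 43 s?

1.677e-06 M

Step 1: For a first-order reaction: [SO₂Cl₂] = [SO₂Cl₂]₀ × e^(-kt)
Step 2: [SO₂Cl₂] = 0.284 × e^(-0.28 × 43)
Step 3: [SO₂Cl₂] = 0.284 × e^(-12.04)
Step 4: [SO₂Cl₂] = 0.284 × 5.90329e-06 = 1.677e-06 M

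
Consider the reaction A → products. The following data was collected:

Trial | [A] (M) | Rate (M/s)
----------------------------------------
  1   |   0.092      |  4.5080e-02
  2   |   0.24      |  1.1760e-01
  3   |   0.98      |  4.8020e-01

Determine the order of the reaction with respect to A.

first order (1)

Step 1: Compare trials to find order n where rate₂/rate₁ = ([A]₂/[A]₁)^n
Step 2: rate₂/rate₁ = 1.1760e-01/4.5080e-02 = 2.609
Step 3: [A]₂/[A]₁ = 0.24/0.092 = 2.609
Step 4: n = ln(2.609)/ln(2.609) = 1.00 ≈ 1
Step 5: The reaction is first order in A.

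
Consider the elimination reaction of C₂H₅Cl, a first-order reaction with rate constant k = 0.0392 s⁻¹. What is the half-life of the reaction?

17.68 s

Step 1: For a first-order reaction, t₁/₂ = ln(2)/k
Step 2: t₁/₂ = ln(2)/0.0392
Step 3: t₁/₂ = 0.6931/0.0392 = 17.68 s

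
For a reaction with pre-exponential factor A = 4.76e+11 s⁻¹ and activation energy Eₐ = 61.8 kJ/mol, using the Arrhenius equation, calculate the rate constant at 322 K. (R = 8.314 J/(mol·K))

4.49e+01 s⁻¹

Step 1: Use the Arrhenius equation: k = A × exp(-Eₐ/RT)
Step 2: Convert Eₐ to J/mol: 61.8 kJ/mol = 61800 J/mol
Step 3: Calculate the exponent: -Eₐ/(RT) = -61800/(8.314 × 322) = -23.08461
Step 4: k = 4.76e+11 × exp(-23.08461)
Step 5: k = 4.76e+11 × 9.42934e-11 = 4.4884e+01 s⁻¹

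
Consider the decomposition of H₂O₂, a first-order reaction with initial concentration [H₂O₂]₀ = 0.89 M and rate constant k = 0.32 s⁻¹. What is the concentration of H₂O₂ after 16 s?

0.005319 M

Step 1: For a first-order reaction: [H₂O₂] = [H₂O₂]₀ × e^(-kt)
Step 2: [H₂O₂] = 0.89 × e^(-0.32 × 16)
Step 3: [H₂O₂] = 0.89 × e^(-5.12)
Step 4: [H₂O₂] = 0.89 × 0.00597602 = 0.005319 M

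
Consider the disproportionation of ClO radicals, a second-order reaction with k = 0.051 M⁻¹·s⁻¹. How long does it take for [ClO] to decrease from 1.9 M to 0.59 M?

22.91 s

Step 1: For second-order: t = (1/[ClO] - 1/[ClO]₀)/k
Step 2: t = (1/0.59 - 1/1.9)/0.051
Step 3: t = (1.695 - 0.5263)/0.051
Step 4: t = 1.169/0.051 = 22.91 s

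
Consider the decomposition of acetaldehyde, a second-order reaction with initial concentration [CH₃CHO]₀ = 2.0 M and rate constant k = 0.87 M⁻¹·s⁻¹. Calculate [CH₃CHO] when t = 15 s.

0.0738 M

Step 1: For a second-order reaction: 1/[CH₃CHO] = 1/[CH₃CHO]₀ + kt
Step 2: 1/[CH₃CHO] = 1/2.0 + 0.87 × 15
Step 3: 1/[CH₃CHO] = 0.5 + 13.05 = 13.55
Step 4: [CH₃CHO] = 1/13.55 = 0.0738 M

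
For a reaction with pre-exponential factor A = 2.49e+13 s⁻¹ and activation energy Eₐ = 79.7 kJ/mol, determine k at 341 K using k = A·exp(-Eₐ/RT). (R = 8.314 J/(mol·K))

1.54e+01 s⁻¹

Step 1: Use the Arrhenius equation: k = A × exp(-Eₐ/RT)
Step 2: Convert Eₐ to J/mol: 79.7 kJ/mol = 79700 J/mol
Step 3: Calculate the exponent: -Eₐ/(RT) = -79700/(8.314 × 341) = -28.11214
Step 4: k = 2.49e+13 × exp(-28.11214)
Step 5: k = 2.49e+13 × 6.18091e-13 = 1.5390e+01 s⁻¹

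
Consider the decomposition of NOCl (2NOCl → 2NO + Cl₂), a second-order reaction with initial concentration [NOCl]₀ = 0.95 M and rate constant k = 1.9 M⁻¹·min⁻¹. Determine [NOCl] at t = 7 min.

0.06967 M

Step 1: For a second-order reaction: 1/[NOCl] = 1/[NOCl]₀ + kt
Step 2: 1/[NOCl] = 1/0.95 + 1.9 × 7
Step 3: 1/[NOCl] = 1.053 + 13.3 = 14.35
Step 4: [NOCl] = 1/14.35 = 0.06967 M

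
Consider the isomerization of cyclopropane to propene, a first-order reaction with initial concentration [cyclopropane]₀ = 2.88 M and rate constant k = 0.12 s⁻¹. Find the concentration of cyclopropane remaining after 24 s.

0.1617 M

Step 1: For a first-order reaction: [cyclopropane] = [cyclopropane]₀ × e^(-kt)
Step 2: [cyclopropane] = 2.88 × e^(-0.12 × 24)
Step 3: [cyclopropane] = 2.88 × e^(-2.88)
Step 4: [cyclopropane] = 2.88 × 0.0561348 = 0.1617 M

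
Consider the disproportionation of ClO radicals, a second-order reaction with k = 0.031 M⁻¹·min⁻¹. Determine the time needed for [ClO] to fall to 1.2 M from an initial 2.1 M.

11.52 min

Step 1: For second-order: t = (1/[ClO] - 1/[ClO]₀)/k
Step 2: t = (1/1.2 - 1/2.1)/0.031
Step 3: t = (0.8333 - 0.4762)/0.031
Step 4: t = 0.3571/0.031 = 11.52 min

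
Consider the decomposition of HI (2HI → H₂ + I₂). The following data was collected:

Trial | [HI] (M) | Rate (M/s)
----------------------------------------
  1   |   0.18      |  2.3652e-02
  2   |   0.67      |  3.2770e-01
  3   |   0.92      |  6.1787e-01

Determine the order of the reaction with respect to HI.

second order (2)

Step 1: Compare trials to find order n where rate₂/rate₁ = ([HI]₂/[HI]₁)^n
Step 2: rate₂/rate₁ = 3.2770e-01/2.3652e-02 = 13.85
Step 3: [HI]₂/[HI]₁ = 0.67/0.18 = 3.722
Step 4: n = ln(13.85)/ln(3.722) = 2.00 ≈ 2
Step 5: The reaction is second order in HI.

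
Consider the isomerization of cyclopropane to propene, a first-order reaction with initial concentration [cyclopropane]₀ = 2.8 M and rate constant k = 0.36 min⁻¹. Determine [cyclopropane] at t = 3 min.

0.9509 M

Step 1: For a first-order reaction: [cyclopropane] = [cyclopropane]₀ × e^(-kt)
Step 2: [cyclopropane] = 2.8 × e^(-0.36 × 3)
Step 3: [cyclopropane] = 2.8 × e^(-1.08)
Step 4: [cyclopropane] = 2.8 × 0.339596 = 0.9509 M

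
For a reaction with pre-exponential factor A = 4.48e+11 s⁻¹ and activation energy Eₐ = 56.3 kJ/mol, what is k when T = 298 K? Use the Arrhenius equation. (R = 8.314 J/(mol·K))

6.06e+01 s⁻¹

Step 1: Use the Arrhenius equation: k = A × exp(-Eₐ/RT)
Step 2: Convert Eₐ to J/mol: 56.3 kJ/mol = 56300 J/mol
Step 3: Calculate the exponent: -Eₐ/(RT) = -56300/(8.314 × 298) = -22.72386
Step 4: k = 4.48e+11 × exp(-22.72386)
Step 5: k = 4.48e+11 × 1.35255e-10 = 6.0594e+01 s⁻¹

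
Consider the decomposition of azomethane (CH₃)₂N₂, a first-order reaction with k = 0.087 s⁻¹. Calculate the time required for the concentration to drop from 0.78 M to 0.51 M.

4.884 s

Step 1: For first-order: t = ln([azomethane]₀/[azomethane])/k
Step 2: t = ln(0.78/0.51)/0.087
Step 3: t = ln(1.529)/0.087
Step 4: t = 0.4249/0.087 = 4.884 s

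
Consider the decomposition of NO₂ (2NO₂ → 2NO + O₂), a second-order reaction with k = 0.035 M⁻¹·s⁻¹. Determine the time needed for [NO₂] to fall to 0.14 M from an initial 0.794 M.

168.1 s

Step 1: For second-order: t = (1/[NO₂] - 1/[NO₂]₀)/k
Step 2: t = (1/0.14 - 1/0.794)/0.035
Step 3: t = (7.143 - 1.259)/0.035
Step 4: t = 5.883/0.035 = 168.1 s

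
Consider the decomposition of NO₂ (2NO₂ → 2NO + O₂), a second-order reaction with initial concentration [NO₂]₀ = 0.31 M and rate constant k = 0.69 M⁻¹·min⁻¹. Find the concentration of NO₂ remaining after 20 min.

0.05873 M

Step 1: For a second-order reaction: 1/[NO₂] = 1/[NO₂]₀ + kt
Step 2: 1/[NO₂] = 1/0.31 + 0.69 × 20
Step 3: 1/[NO₂] = 3.226 + 13.8 = 17.03
Step 4: [NO₂] = 1/17.03 = 0.05873 M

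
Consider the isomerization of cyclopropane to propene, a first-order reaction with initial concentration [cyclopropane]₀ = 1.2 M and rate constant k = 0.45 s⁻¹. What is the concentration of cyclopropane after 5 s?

0.1265 M

Step 1: For a first-order reaction: [cyclopropane] = [cyclopropane]₀ × e^(-kt)
Step 2: [cyclopropane] = 1.2 × e^(-0.45 × 5)
Step 3: [cyclopropane] = 1.2 × e^(-2.25)
Step 4: [cyclopropane] = 1.2 × 0.105399 = 0.1265 M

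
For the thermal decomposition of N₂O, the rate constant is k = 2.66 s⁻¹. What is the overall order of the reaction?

first order (1)

Step 1: The units of k for an nth-order reaction are (concentration)^(1-n)·(time)⁻¹.
Step 2: Here k has units s⁻¹, so the concentration exponent is 0.
Step 3: 1 - n = 0 ⇒ n = 1. The reaction is first order.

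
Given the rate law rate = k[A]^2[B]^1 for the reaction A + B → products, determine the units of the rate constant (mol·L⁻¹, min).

(mol·L⁻¹)⁻²·min⁻¹

Step 1: Overall order = 2 + 1 = 3.
Step 2: rate has units mol·L⁻¹·min⁻¹; [A]^2[B]^1 has units (mol·L⁻¹)^3.
Step 3: k = rate/([A]^2[B]^1), so units of k = (mol·L⁻¹)^(1-3)·min⁻¹ = (mol·L⁻¹)⁻²·min⁻¹.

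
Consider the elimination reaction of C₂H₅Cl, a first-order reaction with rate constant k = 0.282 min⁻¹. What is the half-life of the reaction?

2.458 min

Step 1: For a first-order reaction, t₁/₂ = ln(2)/k
Step 2: t₁/₂ = ln(2)/0.282
Step 3: t₁/₂ = 0.6931/0.282 = 2.458 min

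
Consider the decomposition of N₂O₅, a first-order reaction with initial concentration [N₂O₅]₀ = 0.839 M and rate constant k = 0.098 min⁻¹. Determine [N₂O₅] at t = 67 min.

0.001181 M

Step 1: For a first-order reaction: [N₂O₅] = [N₂O₅]₀ × e^(-kt)
Step 2: [N₂O₅] = 0.839 × e^(-0.098 × 67)
Step 3: [N₂O₅] = 0.839 × e^(-6.566)
Step 4: [N₂O₅] = 0.839 × 0.00140742 = 0.001181 M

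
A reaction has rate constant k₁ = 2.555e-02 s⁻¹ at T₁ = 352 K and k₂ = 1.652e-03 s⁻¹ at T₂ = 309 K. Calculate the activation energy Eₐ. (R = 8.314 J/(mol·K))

57.6 kJ/mol

Step 1: Use the two-temperature Arrhenius form: ln(k₂/k₁) = -Eₐ/R × (1/T₂ - 1/T₁)
Step 2: ln(k₂/k₁) = ln(1.652e-03/2.555e-02) = ln(0.0646575) = -2.73865
Step 3: 1/T₂ - 1/T₁ = 1/309 - 1/352 = 3.953369e-04 K⁻¹
Step 4: Eₐ = -R × ln(k₂/k₁) / (1/T₂ - 1/T₁) = -8.314 × -2.73865 / 3.953369e-04
Step 5: Eₐ = 5.7594e+04 J/mol = 57.6 kJ/mol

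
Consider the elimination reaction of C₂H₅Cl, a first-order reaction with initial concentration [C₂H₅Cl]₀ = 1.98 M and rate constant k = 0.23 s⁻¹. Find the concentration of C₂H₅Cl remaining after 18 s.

0.03153 M

Step 1: For a first-order reaction: [C₂H₅Cl] = [C₂H₅Cl]₀ × e^(-kt)
Step 2: [C₂H₅Cl] = 1.98 × e^(-0.23 × 18)
Step 3: [C₂H₅Cl] = 1.98 × e^(-4.14)
Step 4: [C₂H₅Cl] = 1.98 × 0.0159229 = 0.03153 M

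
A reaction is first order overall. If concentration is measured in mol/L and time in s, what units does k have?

s⁻¹

Step 1: For overall order n, rate = k × (concentration)^n.
Step 2: Rate has units mol/L·s⁻¹; concentration term has units (mol/L)^1.
Step 3: k = rate / (concentration)^n, so units of k = (mol/L)^(1-1)·s⁻¹ = s⁻¹.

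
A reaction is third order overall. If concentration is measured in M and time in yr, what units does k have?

M⁻²·yr⁻¹

Step 1: For overall order n, rate = k × (concentration)^n.
Step 2: Rate has units M·yr⁻¹; concentration term has units M^3.
Step 3: k = rate / (concentration)^n, so units of k = M^(1-3)·yr⁻¹ = M⁻²·yr⁻¹.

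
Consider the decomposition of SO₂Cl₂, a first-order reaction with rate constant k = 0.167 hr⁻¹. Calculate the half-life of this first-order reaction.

4.151 hr

Step 1: For a first-order reaction, t₁/₂ = ln(2)/k
Step 2: t₁/₂ = ln(2)/0.167
Step 3: t₁/₂ = 0.6931/0.167 = 4.151 hr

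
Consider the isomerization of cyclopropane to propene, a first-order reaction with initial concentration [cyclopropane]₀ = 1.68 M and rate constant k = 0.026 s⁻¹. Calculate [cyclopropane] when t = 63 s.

0.3265 M

Step 1: For a first-order reaction: [cyclopropane] = [cyclopropane]₀ × e^(-kt)
Step 2: [cyclopropane] = 1.68 × e^(-0.026 × 63)
Step 3: [cyclopropane] = 1.68 × e^(-1.638)
Step 4: [cyclopropane] = 1.68 × 0.194368 = 0.3265 M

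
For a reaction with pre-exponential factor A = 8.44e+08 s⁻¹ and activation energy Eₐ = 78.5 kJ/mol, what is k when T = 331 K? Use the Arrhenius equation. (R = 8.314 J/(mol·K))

3.45e-04 s⁻¹

Step 1: Use the Arrhenius equation: k = A × exp(-Eₐ/RT)
Step 2: Convert Eₐ to J/mol: 78.5 kJ/mol = 78500 J/mol
Step 3: Calculate the exponent: -Eₐ/(RT) = -78500/(8.314 × 331) = -28.52539
Step 4: k = 8.44e+08 × exp(-28.52539)
Step 5: k = 8.44e+08 × 4.08866e-13 = 3.4508e-04 s⁻¹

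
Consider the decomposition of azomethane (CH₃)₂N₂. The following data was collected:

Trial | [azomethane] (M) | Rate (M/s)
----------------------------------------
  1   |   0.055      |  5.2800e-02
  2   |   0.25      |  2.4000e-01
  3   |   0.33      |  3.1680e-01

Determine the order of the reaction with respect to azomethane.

first order (1)

Step 1: Compare trials to find order n where rate₂/rate₁ = ([azomethane]₂/[azomethane]₁)^n
Step 2: rate₂/rate₁ = 2.4000e-01/5.2800e-02 = 4.545
Step 3: [azomethane]₂/[azomethane]₁ = 0.25/0.055 = 4.545
Step 4: n = ln(4.545)/ln(4.545) = 1.00 ≈ 1
Step 5: The reaction is first order in azomethane.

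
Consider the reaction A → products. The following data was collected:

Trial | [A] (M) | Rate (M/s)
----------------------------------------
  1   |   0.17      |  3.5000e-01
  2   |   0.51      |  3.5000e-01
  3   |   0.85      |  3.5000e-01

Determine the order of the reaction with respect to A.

zeroth order (0)

Step 1: Compare trials - when concentration changes, rate stays constant.
Step 2: rate₂/rate₁ = 3.5000e-01/3.5000e-01 = 1
Step 3: [A]₂/[A]₁ = 0.51/0.17 = 3
Step 4: Since rate ratio ≈ (conc ratio)^0, the reaction is zeroth order.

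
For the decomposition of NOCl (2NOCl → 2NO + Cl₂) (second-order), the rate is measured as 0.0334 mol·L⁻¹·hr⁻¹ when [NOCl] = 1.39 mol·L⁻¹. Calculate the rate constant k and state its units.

0.01729 (mol·L⁻¹)⁻¹·hr⁻¹

Step 1: rate = k[NOCl]^2, so k = rate / [NOCl]^2.
Step 2: k = 0.0334 / (1.39)^2 = 0.0334 / 1.932.
Step 3: k = 0.01729 (mol·L⁻¹)⁻¹·hr⁻¹.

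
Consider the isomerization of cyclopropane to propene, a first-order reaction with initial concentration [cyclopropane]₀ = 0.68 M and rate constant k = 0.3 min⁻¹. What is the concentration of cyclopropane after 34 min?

2.528e-05 M

Step 1: For a first-order reaction: [cyclopropane] = [cyclopropane]₀ × e^(-kt)
Step 2: [cyclopropane] = 0.68 × e^(-0.3 × 34)
Step 3: [cyclopropane] = 0.68 × e^(-10.2)
Step 4: [cyclopropane] = 0.68 × 3.71703e-05 = 2.528e-05 M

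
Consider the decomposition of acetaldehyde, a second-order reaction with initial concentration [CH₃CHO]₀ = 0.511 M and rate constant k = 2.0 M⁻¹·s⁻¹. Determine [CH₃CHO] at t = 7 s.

0.06267 M

Step 1: For a second-order reaction: 1/[CH₃CHO] = 1/[CH₃CHO]₀ + kt
Step 2: 1/[CH₃CHO] = 1/0.511 + 2.0 × 7
Step 3: 1/[CH₃CHO] = 1.957 + 14 = 15.96
Step 4: [CH₃CHO] = 1/15.96 = 0.06267 M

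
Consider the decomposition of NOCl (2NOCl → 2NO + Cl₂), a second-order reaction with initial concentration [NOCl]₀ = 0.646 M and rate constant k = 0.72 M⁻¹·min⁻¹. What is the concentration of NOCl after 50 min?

0.02663 M

Step 1: For a second-order reaction: 1/[NOCl] = 1/[NOCl]₀ + kt
Step 2: 1/[NOCl] = 1/0.646 + 0.72 × 50
Step 3: 1/[NOCl] = 1.548 + 36 = 37.55
Step 4: [NOCl] = 1/37.55 = 0.02663 M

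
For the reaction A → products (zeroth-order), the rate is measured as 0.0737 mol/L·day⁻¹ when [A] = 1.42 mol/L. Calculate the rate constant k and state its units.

0.0737 mol/L·day⁻¹

Step 1: For a zeroth-order reaction, rate = k (independent of concentration).
Step 2: k = rate = 0.0737 mol/L·day⁻¹.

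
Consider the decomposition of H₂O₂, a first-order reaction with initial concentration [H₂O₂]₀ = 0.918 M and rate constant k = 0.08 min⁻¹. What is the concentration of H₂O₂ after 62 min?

0.006438 M

Step 1: For a first-order reaction: [H₂O₂] = [H₂O₂]₀ × e^(-kt)
Step 2: [H₂O₂] = 0.918 × e^(-0.08 × 62)
Step 3: [H₂O₂] = 0.918 × e^(-4.96)
Step 4: [H₂O₂] = 0.918 × 0.00701293 = 0.006438 M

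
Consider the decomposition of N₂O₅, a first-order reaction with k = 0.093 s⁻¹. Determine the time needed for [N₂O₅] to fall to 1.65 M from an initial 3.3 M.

7.453 s

Step 1: For first-order: t = ln([N₂O₅]₀/[N₂O₅])/k
Step 2: t = ln(3.3/1.65)/0.093
Step 3: t = ln(2)/0.093
Step 4: t = 0.6931/0.093 = 7.453 s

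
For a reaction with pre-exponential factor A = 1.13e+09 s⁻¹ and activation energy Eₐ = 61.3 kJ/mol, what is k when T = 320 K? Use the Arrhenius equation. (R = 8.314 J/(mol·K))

1.11e-01 s⁻¹

Step 1: Use the Arrhenius equation: k = A × exp(-Eₐ/RT)
Step 2: Convert Eₐ to J/mol: 61.3 kJ/mol = 61300 J/mol
Step 3: Calculate the exponent: -Eₐ/(RT) = -61300/(8.314 × 320) = -23.04096
Step 4: k = 1.13e+09 × exp(-23.04096)
Step 5: k = 1.13e+09 × 9.85004e-11 = 1.1131e-01 s⁻¹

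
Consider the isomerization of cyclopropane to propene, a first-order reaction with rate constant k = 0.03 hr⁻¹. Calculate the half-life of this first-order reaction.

23.1 hr

Step 1: For a first-order reaction, t₁/₂ = ln(2)/k
Step 2: t₁/₂ = ln(2)/0.03
Step 3: t₁/₂ = 0.6931/0.03 = 23.1 hr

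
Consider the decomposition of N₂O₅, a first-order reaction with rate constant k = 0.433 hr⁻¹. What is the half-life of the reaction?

1.601 hr

Step 1: For a first-order reaction, t₁/₂ = ln(2)/k
Step 2: t₁/₂ = ln(2)/0.433
Step 3: t₁/₂ = 0.6931/0.433 = 1.601 hr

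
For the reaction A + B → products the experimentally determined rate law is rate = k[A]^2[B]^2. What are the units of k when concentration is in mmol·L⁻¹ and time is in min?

(mmol·L⁻¹)⁻³·min⁻¹

Step 1: Overall order = 2 + 2 = 4.
Step 2: rate has units mmol·L⁻¹·min⁻¹; [A]^2[B]^2 has units (mmol·L⁻¹)^4.
Step 3: k = rate/([A]^2[B]^2), so units of k = (mmol·L⁻¹)^(1-4)·min⁻¹ = (mmol·L⁻¹)⁻³·min⁻¹.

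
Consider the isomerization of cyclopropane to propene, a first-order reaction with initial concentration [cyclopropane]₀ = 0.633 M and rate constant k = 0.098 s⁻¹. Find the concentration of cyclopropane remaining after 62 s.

0.001454 M

Step 1: For a first-order reaction: [cyclopropane] = [cyclopropane]₀ × e^(-kt)
Step 2: [cyclopropane] = 0.633 × e^(-0.098 × 62)
Step 3: [cyclopropane] = 0.633 × e^(-6.076)
Step 4: [cyclopropane] = 0.633 × 0.00229735 = 0.001454 M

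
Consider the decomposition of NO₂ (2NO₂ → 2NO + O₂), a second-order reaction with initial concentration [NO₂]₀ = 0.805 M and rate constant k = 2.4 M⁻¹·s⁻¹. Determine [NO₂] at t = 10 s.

0.03962 M

Step 1: For a second-order reaction: 1/[NO₂] = 1/[NO₂]₀ + kt
Step 2: 1/[NO₂] = 1/0.805 + 2.4 × 10
Step 3: 1/[NO₂] = 1.242 + 24 = 25.24
Step 4: [NO₂] = 1/25.24 = 0.03962 M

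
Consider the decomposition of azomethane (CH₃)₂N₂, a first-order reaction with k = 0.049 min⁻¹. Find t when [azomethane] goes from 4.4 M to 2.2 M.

14.15 min

Step 1: For first-order: t = ln([azomethane]₀/[azomethane])/k
Step 2: t = ln(4.4/2.2)/0.049
Step 3: t = ln(2)/0.049
Step 4: t = 0.6931/0.049 = 14.15 min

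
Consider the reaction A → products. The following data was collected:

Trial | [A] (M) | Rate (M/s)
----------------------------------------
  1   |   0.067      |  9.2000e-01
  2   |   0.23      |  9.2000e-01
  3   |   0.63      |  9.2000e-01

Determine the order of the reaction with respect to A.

zeroth order (0)

Step 1: Compare trials - when concentration changes, rate stays constant.
Step 2: rate₂/rate₁ = 9.2000e-01/9.2000e-01 = 1
Step 3: [A]₂/[A]₁ = 0.23/0.067 = 3.433
Step 4: Since rate ratio ≈ (conc ratio)^0, the reaction is zeroth order.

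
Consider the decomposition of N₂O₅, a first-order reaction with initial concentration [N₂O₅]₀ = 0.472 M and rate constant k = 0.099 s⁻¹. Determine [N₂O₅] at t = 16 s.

0.09683 M

Step 1: For a first-order reaction: [N₂O₅] = [N₂O₅]₀ × e^(-kt)
Step 2: [N₂O₅] = 0.472 × e^(-0.099 × 16)
Step 3: [N₂O₅] = 0.472 × e^(-1.584)
Step 4: [N₂O₅] = 0.472 × 0.205153 = 0.09683 M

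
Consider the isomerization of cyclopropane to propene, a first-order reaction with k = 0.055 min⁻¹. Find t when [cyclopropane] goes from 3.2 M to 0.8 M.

25.21 min

Step 1: For first-order: t = ln([cyclopropane]₀/[cyclopropane])/k
Step 2: t = ln(3.2/0.8)/0.055
Step 3: t = ln(4)/0.055
Step 4: t = 1.386/0.055 = 25.21 min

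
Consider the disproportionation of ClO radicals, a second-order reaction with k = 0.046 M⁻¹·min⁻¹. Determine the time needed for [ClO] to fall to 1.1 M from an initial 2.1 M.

9.411 min

Step 1: For second-order: t = (1/[ClO] - 1/[ClO]₀)/k
Step 2: t = (1/1.1 - 1/2.1)/0.046
Step 3: t = (0.9091 - 0.4762)/0.046
Step 4: t = 0.4329/0.046 = 9.411 min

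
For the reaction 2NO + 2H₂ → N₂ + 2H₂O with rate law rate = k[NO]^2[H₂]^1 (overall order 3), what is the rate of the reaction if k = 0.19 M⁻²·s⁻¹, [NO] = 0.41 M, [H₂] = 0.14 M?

0.004471 M/s

Step 1: The rate law is rate = k[NO]^2[H₂]^1, overall order = 2+1 = 3
Step 2: Substitute values: rate = 0.19 × (0.41)^2 × (0.14)^1
Step 3: rate = 0.19 × 0.1681 × 0.14 = 0.00447146 M/s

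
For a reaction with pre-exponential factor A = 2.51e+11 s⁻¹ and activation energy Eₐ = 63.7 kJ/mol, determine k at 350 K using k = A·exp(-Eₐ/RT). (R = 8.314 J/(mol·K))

7.81e+01 s⁻¹

Step 1: Use the Arrhenius equation: k = A × exp(-Eₐ/RT)
Step 2: Convert Eₐ to J/mol: 63.7 kJ/mol = 63700 J/mol
Step 3: Calculate the exponent: -Eₐ/(RT) = -63700/(8.314 × 350) = -21.89079
Step 4: k = 2.51e+11 × exp(-21.89079)
Step 5: k = 2.51e+11 × 3.11136e-10 = 7.8095e+01 s⁻¹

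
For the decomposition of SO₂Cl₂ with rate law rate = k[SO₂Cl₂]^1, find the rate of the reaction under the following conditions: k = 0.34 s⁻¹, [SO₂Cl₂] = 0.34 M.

0.1156 M/s

Step 1: Identify the rate law: rate = k[SO₂Cl₂]^1
Step 2: Substitute values: rate = 0.34 × (0.34)^1
Step 3: Calculate: rate = 0.34 × 0.34 = 0.1156 M/s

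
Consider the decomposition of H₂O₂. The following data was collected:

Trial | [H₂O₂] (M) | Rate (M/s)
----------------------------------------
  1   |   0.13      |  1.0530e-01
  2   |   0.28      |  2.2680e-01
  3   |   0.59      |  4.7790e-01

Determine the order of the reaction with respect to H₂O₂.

first order (1)

Step 1: Compare trials to find order n where rate₂/rate₁ = ([H₂O₂]₂/[H₂O₂]₁)^n
Step 2: rate₂/rate₁ = 2.2680e-01/1.0530e-01 = 2.154
Step 3: [H₂O₂]₂/[H₂O₂]₁ = 0.28/0.13 = 2.154
Step 4: n = ln(2.154)/ln(2.154) = 1.00 ≈ 1
Step 5: The reaction is first order in H₂O₂.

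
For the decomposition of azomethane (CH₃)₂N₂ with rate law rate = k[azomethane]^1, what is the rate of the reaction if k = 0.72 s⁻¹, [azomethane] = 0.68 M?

0.4896 M/s

Step 1: Identify the rate law: rate = k[azomethane]^1
Step 2: Substitute values: rate = 0.72 × (0.68)^1
Step 3: Calculate: rate = 0.72 × 0.68 = 0.4896 M/s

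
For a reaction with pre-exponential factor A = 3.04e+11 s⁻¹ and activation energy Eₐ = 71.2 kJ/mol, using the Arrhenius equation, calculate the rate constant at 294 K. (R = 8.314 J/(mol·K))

6.80e-02 s⁻¹

Step 1: Use the Arrhenius equation: k = A × exp(-Eₐ/RT)
Step 2: Convert Eₐ to J/mol: 71.2 kJ/mol = 71200 J/mol
Step 3: Calculate the exponent: -Eₐ/(RT) = -71200/(8.314 × 294) = -29.12880
Step 4: k = 3.04e+11 × exp(-29.12880)
Step 5: k = 3.04e+11 × 2.23626e-13 = 6.7982e-02 s⁻¹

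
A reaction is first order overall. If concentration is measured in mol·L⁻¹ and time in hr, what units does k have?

hr⁻¹

Step 1: For overall order n, rate = k × (concentration)^n.
Step 2: Rate has units mol·L⁻¹·hr⁻¹; concentration term has units (mol·L⁻¹)^1.
Step 3: k = rate / (concentration)^n, so units of k = (mol·L⁻¹)^(1-1)·hr⁻¹ = hr⁻¹.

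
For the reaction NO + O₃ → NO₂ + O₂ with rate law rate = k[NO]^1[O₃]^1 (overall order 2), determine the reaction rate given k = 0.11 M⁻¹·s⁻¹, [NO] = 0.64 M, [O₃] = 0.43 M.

0.03027 M/s

Step 1: The rate law is rate = k[NO]^1[O₃]^1, overall order = 1+1 = 2
Step 2: Substitute values: rate = 0.11 × (0.64)^1 × (0.43)^1
Step 3: rate = 0.11 × 0.64 × 0.43 = 0.030272 M/s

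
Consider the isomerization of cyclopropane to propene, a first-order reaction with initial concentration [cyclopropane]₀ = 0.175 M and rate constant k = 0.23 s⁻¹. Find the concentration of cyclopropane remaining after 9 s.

0.02208 M

Step 1: For a first-order reaction: [cyclopropane] = [cyclopropane]₀ × e^(-kt)
Step 2: [cyclopropane] = 0.175 × e^(-0.23 × 9)
Step 3: [cyclopropane] = 0.175 × e^(-2.07)
Step 4: [cyclopropane] = 0.175 × 0.126186 = 0.02208 M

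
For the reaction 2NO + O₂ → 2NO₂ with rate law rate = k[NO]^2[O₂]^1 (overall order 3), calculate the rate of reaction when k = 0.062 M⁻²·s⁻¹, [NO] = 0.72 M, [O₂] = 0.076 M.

0.002443 M/s

Step 1: The rate law is rate = k[NO]^2[O₂]^1, overall order = 2+1 = 3
Step 2: Substitute values: rate = 0.062 × (0.72)^2 × (0.076)^1
Step 3: rate = 0.062 × 0.5184 × 0.076 = 0.0024427 M/s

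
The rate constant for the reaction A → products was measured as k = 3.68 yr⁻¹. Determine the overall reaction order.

first order (1)

Step 1: The units of k for an nth-order reaction are (concentration)^(1-n)·(time)⁻¹.
Step 2: Here k has units yr⁻¹, so the concentration exponent is 0.
Step 3: 1 - n = 0 ⇒ n = 1. The reaction is first order.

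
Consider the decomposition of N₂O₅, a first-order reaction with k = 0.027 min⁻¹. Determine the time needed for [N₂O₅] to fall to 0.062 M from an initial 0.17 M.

37.36 min

Step 1: For first-order: t = ln([N₂O₅]₀/[N₂O₅])/k
Step 2: t = ln(0.17/0.062)/0.027
Step 3: t = ln(2.742)/0.027
Step 4: t = 1.009/0.027 = 37.36 min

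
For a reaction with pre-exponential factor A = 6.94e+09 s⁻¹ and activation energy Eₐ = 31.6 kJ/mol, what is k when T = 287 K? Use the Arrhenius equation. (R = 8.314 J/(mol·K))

1.23e+04 s⁻¹

Step 1: Use the Arrhenius equation: k = A × exp(-Eₐ/RT)
Step 2: Convert Eₐ to J/mol: 31.6 kJ/mol = 31600 J/mol
Step 3: Calculate the exponent: -Eₐ/(RT) = -31600/(8.314 × 287) = -13.24327
Step 4: k = 6.94e+09 × exp(-13.24327)
Step 5: k = 6.94e+09 × 1.77223e-06 = 1.2299e+04 s⁻¹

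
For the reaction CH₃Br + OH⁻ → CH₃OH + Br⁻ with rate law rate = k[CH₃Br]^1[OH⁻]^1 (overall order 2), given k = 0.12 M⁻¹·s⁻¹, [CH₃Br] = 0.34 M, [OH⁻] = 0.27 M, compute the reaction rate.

0.01102 M/s

Step 1: The rate law is rate = k[CH₃Br]^1[OH⁻]^1, overall order = 1+1 = 2
Step 2: Substitute values: rate = 0.12 × (0.34)^1 × (0.27)^1
Step 3: rate = 0.12 × 0.34 × 0.27 = 0.011016 M/s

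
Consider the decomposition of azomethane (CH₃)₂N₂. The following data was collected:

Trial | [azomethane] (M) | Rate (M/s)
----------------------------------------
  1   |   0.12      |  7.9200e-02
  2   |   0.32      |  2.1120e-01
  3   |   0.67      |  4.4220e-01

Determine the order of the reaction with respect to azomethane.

first order (1)

Step 1: Compare trials to find order n where rate₂/rate₁ = ([azomethane]₂/[azomethane]₁)^n
Step 2: rate₂/rate₁ = 2.1120e-01/7.9200e-02 = 2.667
Step 3: [azomethane]₂/[azomethane]₁ = 0.32/0.12 = 2.667
Step 4: n = ln(2.667)/ln(2.667) = 1.00 ≈ 1
Step 5: The reaction is first order in azomethane.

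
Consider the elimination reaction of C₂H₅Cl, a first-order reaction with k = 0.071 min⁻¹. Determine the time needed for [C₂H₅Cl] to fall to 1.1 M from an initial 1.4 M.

3.397 min

Step 1: For first-order: t = ln([C₂H₅Cl]₀/[C₂H₅Cl])/k
Step 2: t = ln(1.4/1.1)/0.071
Step 3: t = ln(1.273)/0.071
Step 4: t = 0.2412/0.071 = 3.397 min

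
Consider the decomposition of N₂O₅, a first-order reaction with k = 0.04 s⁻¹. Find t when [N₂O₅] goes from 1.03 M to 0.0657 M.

68.81 s

Step 1: For first-order: t = ln([N₂O₅]₀/[N₂O₅])/k
Step 2: t = ln(1.03/0.0657)/0.04
Step 3: t = ln(15.68)/0.04
Step 4: t = 2.752/0.04 = 68.81 s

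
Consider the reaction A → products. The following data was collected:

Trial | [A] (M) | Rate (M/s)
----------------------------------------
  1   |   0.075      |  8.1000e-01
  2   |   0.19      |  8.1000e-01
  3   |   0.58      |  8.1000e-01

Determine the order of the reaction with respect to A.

zeroth order (0)

Step 1: Compare trials - when concentration changes, rate stays constant.
Step 2: rate₂/rate₁ = 8.1000e-01/8.1000e-01 = 1
Step 3: [A]₂/[A]₁ = 0.19/0.075 = 2.533
Step 4: Since rate ratio ≈ (conc ratio)^0, the reaction is zeroth order.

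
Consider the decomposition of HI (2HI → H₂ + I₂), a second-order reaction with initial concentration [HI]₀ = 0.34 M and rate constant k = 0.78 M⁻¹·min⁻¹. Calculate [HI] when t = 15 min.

0.0683 M

Step 1: For a second-order reaction: 1/[HI] = 1/[HI]₀ + kt
Step 2: 1/[HI] = 1/0.34 + 0.78 × 15
Step 3: 1/[HI] = 2.941 + 11.7 = 14.64
Step 4: [HI] = 1/14.64 = 0.0683 M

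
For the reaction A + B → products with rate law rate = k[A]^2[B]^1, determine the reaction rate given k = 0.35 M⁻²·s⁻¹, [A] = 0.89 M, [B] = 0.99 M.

0.2745 M/s

Step 1: The rate law is rate = k[A]^2[B]^1
Step 2: Substitute: rate = 0.35 × (0.89)^2 × (0.99)^1
Step 3: rate = 0.35 × 0.7921 × 0.99 = 0.274463 M/s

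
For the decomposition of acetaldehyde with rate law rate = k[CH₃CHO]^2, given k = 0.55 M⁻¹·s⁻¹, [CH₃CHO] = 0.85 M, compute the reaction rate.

0.3974 M/s

Step 1: Identify the rate law: rate = k[CH₃CHO]^2
Step 2: Substitute values: rate = 0.55 × (0.85)^2
Step 3: Calculate: rate = 0.55 × 0.7225 = 0.397375 M/s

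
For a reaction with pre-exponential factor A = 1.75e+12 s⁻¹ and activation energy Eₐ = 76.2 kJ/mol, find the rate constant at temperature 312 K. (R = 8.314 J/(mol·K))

3.06e-01 s⁻¹

Step 1: Use the Arrhenius equation: k = A × exp(-Eₐ/RT)
Step 2: Convert Eₐ to J/mol: 76.2 kJ/mol = 76200 J/mol
Step 3: Calculate the exponent: -Eₐ/(RT) = -76200/(8.314 × 312) = -29.37584
Step 4: k = 1.75e+12 × exp(-29.37584)
Step 5: k = 1.75e+12 × 1.74677e-13 = 3.0568e-01 s⁻¹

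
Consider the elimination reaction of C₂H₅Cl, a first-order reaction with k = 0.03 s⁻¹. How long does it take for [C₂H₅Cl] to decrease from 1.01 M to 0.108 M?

74.52 s

Step 1: For first-order: t = ln([C₂H₅Cl]₀/[C₂H₅Cl])/k
Step 2: t = ln(1.01/0.108)/0.03
Step 3: t = ln(9.352)/0.03
Step 4: t = 2.236/0.03 = 74.52 s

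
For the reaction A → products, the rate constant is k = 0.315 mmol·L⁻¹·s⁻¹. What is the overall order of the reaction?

zeroth order (0)

Step 1: The units of k for an nth-order reaction are (concentration)^(1-n)·(time)⁻¹.
Step 2: Here k has units mmol·L⁻¹·s⁻¹, so the concentration exponent is 1.
Step 3: 1 - n = 1 ⇒ n = 0. The reaction is zeroth order.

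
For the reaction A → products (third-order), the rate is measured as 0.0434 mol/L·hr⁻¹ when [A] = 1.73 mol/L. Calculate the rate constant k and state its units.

0.008382 (mol/L)⁻²·hr⁻¹

Step 1: rate = k[A]^3, so k = rate / [A]^3.
Step 2: k = 0.0434 / (1.73)^3 = 0.0434 / 5.178.
Step 3: k = 0.008382 (mol/L)⁻²·hr⁻¹.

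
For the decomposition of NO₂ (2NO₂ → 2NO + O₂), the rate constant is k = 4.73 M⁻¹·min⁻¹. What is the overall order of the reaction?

second order (2)

Step 1: The units of k for an nth-order reaction are (concentration)^(1-n)·(time)⁻¹.
Step 2: Here k has units M⁻¹·min⁻¹, so the concentration exponent is -1.
Step 3: 1 - n = -1 ⇒ n = 2. The reaction is second order.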